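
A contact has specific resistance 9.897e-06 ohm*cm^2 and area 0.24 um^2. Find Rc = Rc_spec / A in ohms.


Step 1: Convert area to cm^2: 0.24 um^2 = 2.4000e-09 cm^2
Step 2: Rc = Rc_spec / A = 9.897e-06 / 2.4000e-09
Step 3: Rc = 4.12e+03 ohms

4.12e+03


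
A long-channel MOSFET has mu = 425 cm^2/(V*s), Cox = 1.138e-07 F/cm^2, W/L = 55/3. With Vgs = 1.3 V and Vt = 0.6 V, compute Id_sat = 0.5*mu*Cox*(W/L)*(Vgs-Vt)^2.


Step 1: Overdrive voltage Vov = Vgs - Vt = 1.3 - 0.6 = 0.7 V
Step 2: W/L = 55/3 = 18.3333
Step 3: Id = 0.5 * 425 * 1.138e-07 * 18.3333 * 0.7^2
Step 4: Id = 2.17e-04 A

2.17e-04


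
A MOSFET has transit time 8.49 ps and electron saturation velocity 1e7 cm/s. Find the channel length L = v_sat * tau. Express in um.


Step 1: tau in seconds = 8.49 ps * 1e-12 = 8.4900e-12 s
Step 2: L = v_sat * tau = 1e7 * 8.4900e-12 = 8.4900e-05 cm
Step 3: L in um = 8.4900e-05 * 1e4 = 0.849 um

0.849


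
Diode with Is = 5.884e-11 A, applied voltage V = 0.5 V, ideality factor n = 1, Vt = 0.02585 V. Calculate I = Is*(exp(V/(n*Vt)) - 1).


Step 1: V/(n*Vt) = 0.5/(1*0.02585) = 19.3424
Step 2: exp(19.3424) = 2.5136e+08
Step 3: I = 5.884e-11 * (2.5136e+08 - 1) = 1.48e-02 A

1.48e-02


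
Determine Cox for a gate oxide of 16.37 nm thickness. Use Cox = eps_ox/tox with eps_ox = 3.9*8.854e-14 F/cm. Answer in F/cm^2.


Step 1: eps_ox = 3.9 * 8.854e-14 = 3.45306e-13 F/cm
Step 2: tox in cm = 16.37 nm * 1e-7 = 1.6370e-06 cm
Step 3: Cox = 3.45306e-13 / 1.6370e-06 = 2.11e-07 F/cm^2

2.11e-07


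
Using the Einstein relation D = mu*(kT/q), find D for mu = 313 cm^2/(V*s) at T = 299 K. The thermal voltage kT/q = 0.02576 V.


Step 1: D = mu * (kT/q)
Step 2: D = 313 * 0.02576
Step 3: D = 8.06 cm^2/s

8.06


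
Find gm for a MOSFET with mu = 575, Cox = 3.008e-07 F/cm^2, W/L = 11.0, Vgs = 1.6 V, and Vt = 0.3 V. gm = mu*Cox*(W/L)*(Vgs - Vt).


Step 1: Vov = Vgs - Vt = 1.6 - 0.3 = 1.3 V
Step 2: gm = mu * Cox * (W/L) * Vov
Step 3: gm = 575 * 3.008e-07 * 11.0 * 1.3 = 2.47e-03 S

2.47e-03


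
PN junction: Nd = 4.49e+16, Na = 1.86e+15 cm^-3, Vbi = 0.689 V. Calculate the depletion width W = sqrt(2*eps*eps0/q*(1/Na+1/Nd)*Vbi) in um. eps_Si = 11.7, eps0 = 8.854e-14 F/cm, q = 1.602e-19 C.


Step 1: 1/Na + 1/Nd = 1/1.86e+15 + 1/4.49e+16 = 5.59906e-16
Step 2: 2*eps*eps0/q = 2*11.7*8.854e-14/1.602e-19 = 1.293281e+07
Step 3: W^2 = 1.293281e+07 * 5.59906e-16 * 0.689 = 4.98916e-09
Step 4: W = sqrt(4.98916e-09) = 7.063e-05 cm = 0.7063 um

0.7063


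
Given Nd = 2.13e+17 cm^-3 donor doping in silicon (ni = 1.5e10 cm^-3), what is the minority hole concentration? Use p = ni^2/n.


Step 1: Since Nd >> ni, n ≈ Nd = 2.13e+17 cm^-3
Step 2: p = ni^2 / n = (1.5e10)^2 / 2.13e+17
Step 3: p = 2.25e20 / 2.13e+17 = 1.06e+03 cm^-3

1.06e+03


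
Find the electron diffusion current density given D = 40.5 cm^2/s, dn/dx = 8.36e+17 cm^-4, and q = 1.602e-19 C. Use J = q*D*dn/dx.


Step 1: J = q * D * (dn/dx)
Step 2: J = 1.602e-19 * 40.5 * 8.36e+17
Step 3: J = 5.42e+00 A/cm^2

5.42e+00


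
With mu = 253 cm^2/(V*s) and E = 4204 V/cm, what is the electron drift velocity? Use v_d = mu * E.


Step 1: v_d = mu * E
Step 2: v_d = 253 * 4204 = 1063612
Step 3: v_d = 1.06e+06 cm/s

1.06e+06


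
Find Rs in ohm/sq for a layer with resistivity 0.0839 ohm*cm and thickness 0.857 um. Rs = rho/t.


Step 1: Convert thickness to cm: t = 0.857 um = 8.5700e-05 cm
Step 2: Rs = rho / t = 0.0839 / 8.5700e-05
Step 3: Rs = 979.0 ohm/sq

979.0


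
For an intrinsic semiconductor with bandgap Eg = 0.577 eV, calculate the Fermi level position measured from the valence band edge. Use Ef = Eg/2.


Step 1: For an intrinsic semiconductor, the Fermi level sits at midgap.
Step 2: Ef = Eg / 2 = 0.577 / 2 = 0.2885 eV

0.2885


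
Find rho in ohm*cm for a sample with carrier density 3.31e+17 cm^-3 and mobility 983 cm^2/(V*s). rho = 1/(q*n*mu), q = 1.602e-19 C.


Step 1: sigma = q * n * mu = 1.602e-19 * 3.31e+17 * 983 = 5.21248e+01 S/cm
Step 2: rho = 1 / sigma = 1 / 5.21248e+01 = 0.01918 ohm*cm

0.01918


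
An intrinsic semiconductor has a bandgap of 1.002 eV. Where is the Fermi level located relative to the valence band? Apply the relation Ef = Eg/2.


Step 1: For an intrinsic semiconductor, the Fermi level sits at midgap.
Step 2: Ef = Eg / 2 = 1.002 / 2 = 0.501 eV

0.501


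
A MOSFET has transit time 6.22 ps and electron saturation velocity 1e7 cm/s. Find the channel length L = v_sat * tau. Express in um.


Step 1: tau in seconds = 6.22 ps * 1e-12 = 6.2200e-12 s
Step 2: L = v_sat * tau = 1e7 * 6.2200e-12 = 6.2200e-05 cm
Step 3: L in um = 6.2200e-05 * 1e4 = 0.622 um

0.622


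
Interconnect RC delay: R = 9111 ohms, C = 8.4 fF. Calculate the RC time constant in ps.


Step 1: tau = R * C
Step 2: tau = 9111 * 8.4 fF = 9111 * 8.4e-15 F
Step 3: tau = 7.65324e-11 s = 76.5324 ps

76.5324


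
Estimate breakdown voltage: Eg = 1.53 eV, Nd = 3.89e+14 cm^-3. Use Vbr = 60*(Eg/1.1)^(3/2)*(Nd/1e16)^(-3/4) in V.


Step 1: Eg/1.1 = 1.53/1.1 = 1.390909
Step 2: (Eg/1.1)^1.5 = 1.390909^1.5 = 1.640394
Step 3: (Nd/1e16)^(-0.75) = (0.0389)^(-0.75) = 11.416627
Step 4: Vbr = 60 * 1.640394 * 11.416627 = 1123.7 V

1123.7


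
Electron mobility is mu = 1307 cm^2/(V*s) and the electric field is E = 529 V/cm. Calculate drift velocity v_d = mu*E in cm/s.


Step 1: v_d = mu * E
Step 2: v_d = 1307 * 529 = 691403
Step 3: v_d = 6.91e+05 cm/s

6.91e+05


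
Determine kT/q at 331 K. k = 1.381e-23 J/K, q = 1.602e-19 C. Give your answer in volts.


Step 1: kT = 1.381e-23 * 331 = 4.57111e-21 J
Step 2: Vt = kT/q = 4.57111e-21 / 1.602e-19
Step 3: Vt = 0.02853 V

0.02853


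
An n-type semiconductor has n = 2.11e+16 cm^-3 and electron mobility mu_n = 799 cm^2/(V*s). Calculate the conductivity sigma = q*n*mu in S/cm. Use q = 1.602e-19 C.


Step 1: sigma = q * n * mu
Step 2: sigma = 1.602e-19 * 2.11e+16 * 799
Step 3: sigma = 2.701e+00 S/cm

2.701e+00


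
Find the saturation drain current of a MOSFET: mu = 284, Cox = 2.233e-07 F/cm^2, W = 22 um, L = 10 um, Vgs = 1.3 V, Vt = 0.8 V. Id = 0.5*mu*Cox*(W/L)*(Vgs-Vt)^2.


Step 1: Overdrive voltage Vov = Vgs - Vt = 1.3 - 0.8 = 0.5 V
Step 2: W/L = 22/10 = 2.2
Step 3: Id = 0.5 * 284 * 2.233e-07 * 2.2 * 0.5^2
Step 4: Id = 1.74e-05 A

1.74e-05


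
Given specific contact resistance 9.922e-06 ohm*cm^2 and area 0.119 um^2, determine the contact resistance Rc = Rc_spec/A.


Step 1: Convert area to cm^2: 0.119 um^2 = 1.1900e-09 cm^2
Step 2: Rc = Rc_spec / A = 9.922e-06 / 1.1900e-09
Step 3: Rc = 8.34e+03 ohms

8.34e+03


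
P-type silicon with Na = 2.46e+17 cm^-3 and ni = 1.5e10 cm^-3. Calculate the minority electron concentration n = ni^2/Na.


Step 1: Majority hole concentration p ≈ Na = 2.46e+17 cm^-3
Step 2: n = ni^2 / Na = (1.5e10)^2 / 2.46e+17
Step 3: n = 9.15e+02 cm^-3

9.15e+02


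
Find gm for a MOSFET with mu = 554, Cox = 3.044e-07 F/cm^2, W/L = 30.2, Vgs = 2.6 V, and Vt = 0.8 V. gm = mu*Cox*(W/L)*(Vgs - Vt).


Step 1: Vov = Vgs - Vt = 2.6 - 0.8 = 1.8 V
Step 2: gm = mu * Cox * (W/L) * Vov
Step 3: gm = 554 * 3.044e-07 * 30.2 * 1.8 = 9.17e-03 S

9.17e-03


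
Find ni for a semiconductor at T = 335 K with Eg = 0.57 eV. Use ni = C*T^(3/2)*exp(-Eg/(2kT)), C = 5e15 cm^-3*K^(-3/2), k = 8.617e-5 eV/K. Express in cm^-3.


Step 1: Compute kT = 8.617e-5 * 335 = 0.02886695 eV
Step 2: Exponent = -Eg/(2kT) = -0.57/(2*0.02886695) = -9.87288
Step 3: T^(3/2) = 335^1.5 = 6131.51
Step 4: ni = 5e15 * 6131.51 * exp(-9.87288) = 1.58e+15 cm^-3

1.58e+15


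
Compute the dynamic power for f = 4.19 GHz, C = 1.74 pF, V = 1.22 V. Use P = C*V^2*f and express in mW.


Step 1: V^2 = 1.22^2 = 1.4884 V^2
Step 2: P = C*V^2*f = 1.74e-12 F * 1.4884 * 4.19e9 Hz
Step 3: P = 1.085132904e-02 W
Step 4: P = 10.851 mW

10.851


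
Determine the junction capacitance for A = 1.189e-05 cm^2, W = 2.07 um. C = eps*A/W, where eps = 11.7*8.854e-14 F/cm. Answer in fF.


Step 1: eps_Si = 11.7 * 8.854e-14 = 1.035918e-12 F/cm
Step 2: W in cm = 2.07 * 1e-4 = 2.07e-04 cm
Step 3: C = 1.035918e-12 * 1.189e-05 / 2.07e-04 = 5.950273e-14 F
Step 4: C = 59.5 fF

59.5


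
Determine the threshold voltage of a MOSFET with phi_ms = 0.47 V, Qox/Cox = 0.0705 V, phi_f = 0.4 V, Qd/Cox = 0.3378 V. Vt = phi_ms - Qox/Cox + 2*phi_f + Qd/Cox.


Step 1: Vt = phi_ms - Qox/Cox + 2*phi_f + Qd/Cox
Step 2: Vt = 0.47 - 0.0705 + 2*0.4 + 0.3378
Step 3: Vt = 0.47 - 0.0705 + 0.8 + 0.3378
Step 4: Vt = 1.5373 V

1.5373


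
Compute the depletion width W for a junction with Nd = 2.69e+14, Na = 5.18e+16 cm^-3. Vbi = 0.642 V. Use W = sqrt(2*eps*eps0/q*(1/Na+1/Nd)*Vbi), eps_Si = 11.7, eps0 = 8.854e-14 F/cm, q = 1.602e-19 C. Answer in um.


Step 1: 1/Na + 1/Nd = 1/5.18e+16 + 1/2.69e+14 = 3.73678e-15
Step 2: 2*eps*eps0/q = 2*11.7*8.854e-14/1.602e-19 = 1.293281e+07
Step 3: W^2 = 1.293281e+07 * 3.73678e-15 * 0.642 = 3.10260e-08
Step 4: W = sqrt(3.10260e-08) = 1.761e-04 cm = 1.761 um

1.761


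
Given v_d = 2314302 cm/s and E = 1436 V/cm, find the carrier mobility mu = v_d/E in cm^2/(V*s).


Step 1: mu = v_d / E
Step 2: mu = 2314302 / 1436
Step 3: mu = 1611.63 cm^2/(V*s)

1611.63


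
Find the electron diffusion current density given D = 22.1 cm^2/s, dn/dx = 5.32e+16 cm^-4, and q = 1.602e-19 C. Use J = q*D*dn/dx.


Step 1: J = q * D * (dn/dx)
Step 2: J = 1.602e-19 * 22.1 * 5.32e+16
Step 3: J = 1.88e-01 A/cm^2

1.88e-01


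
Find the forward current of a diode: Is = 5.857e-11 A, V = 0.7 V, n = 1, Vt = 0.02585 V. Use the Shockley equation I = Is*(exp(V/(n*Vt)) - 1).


Step 1: V/(n*Vt) = 0.7/(1*0.02585) = 27.0793
Step 2: exp(27.0793) = 5.7596e+11
Step 3: I = 5.857e-11 * (5.7596e+11 - 1) = 3.37e+01 A

3.37e+01


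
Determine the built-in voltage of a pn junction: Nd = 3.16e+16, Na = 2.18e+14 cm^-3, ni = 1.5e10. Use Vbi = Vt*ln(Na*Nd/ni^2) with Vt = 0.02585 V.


Step 1: Compute Na*Nd/ni^2 = 2.18e+14 * 3.16e+16 / (1.5e10)^2 = 3.0617e+10
Step 2: ln(3.0617e+10) = 24.1448
Step 3: Vbi = 0.02585 * 24.1448 = 0.624 V

0.624


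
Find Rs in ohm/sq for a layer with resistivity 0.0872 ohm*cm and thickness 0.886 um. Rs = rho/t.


Step 1: Convert thickness to cm: t = 0.886 um = 8.8600e-05 cm
Step 2: Rs = rho / t = 0.0872 / 8.8600e-05
Step 3: Rs = 984.2 ohm/sq

984.2


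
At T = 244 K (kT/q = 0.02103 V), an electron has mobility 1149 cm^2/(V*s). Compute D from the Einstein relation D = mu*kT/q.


Step 1: D = mu * (kT/q)
Step 2: D = 1149 * 0.02103
Step 3: D = 24.16 cm^2/s

24.16


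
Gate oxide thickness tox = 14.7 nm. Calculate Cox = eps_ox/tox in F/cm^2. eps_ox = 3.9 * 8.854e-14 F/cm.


Step 1: eps_ox = 3.9 * 8.854e-14 = 3.45306e-13 F/cm
Step 2: tox in cm = 14.7 nm * 1e-7 = 1.4700e-06 cm
Step 3: Cox = 3.45306e-13 / 1.4700e-06 = 2.35e-07 F/cm^2

2.35e-07


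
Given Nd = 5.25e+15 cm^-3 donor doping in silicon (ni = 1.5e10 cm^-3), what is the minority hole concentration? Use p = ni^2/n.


Step 1: Since Nd >> ni, n ≈ Nd = 5.25e+15 cm^-3
Step 2: p = ni^2 / n = (1.5e10)^2 / 5.25e+15
Step 3: p = 2.25e20 / 5.25e+15 = 4.29e+04 cm^-3

4.29e+04


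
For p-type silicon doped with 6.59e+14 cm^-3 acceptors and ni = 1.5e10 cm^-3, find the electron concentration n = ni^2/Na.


Step 1: Majority hole concentration p ≈ Na = 6.59e+14 cm^-3
Step 2: n = ni^2 / Na = (1.5e10)^2 / 6.59e+14
Step 3: n = 3.41e+05 cm^-3

3.41e+05


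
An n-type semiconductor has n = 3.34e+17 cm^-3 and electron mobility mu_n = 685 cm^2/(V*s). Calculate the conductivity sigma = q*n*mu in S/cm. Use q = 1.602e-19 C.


Step 1: sigma = q * n * mu
Step 2: sigma = 1.602e-19 * 3.34e+17 * 685
Step 3: sigma = 3.665e+01 S/cm

3.665e+01


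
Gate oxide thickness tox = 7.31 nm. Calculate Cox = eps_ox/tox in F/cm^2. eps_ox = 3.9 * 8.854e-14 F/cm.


Step 1: eps_ox = 3.9 * 8.854e-14 = 3.45306e-13 F/cm
Step 2: tox in cm = 7.31 nm * 1e-7 = 7.3100e-07 cm
Step 3: Cox = 3.45306e-13 / 7.3100e-07 = 4.72e-07 F/cm^2

4.72e-07


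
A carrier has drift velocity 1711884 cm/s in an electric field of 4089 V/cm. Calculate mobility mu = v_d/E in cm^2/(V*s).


Step 1: mu = v_d / E
Step 2: mu = 1711884 / 4089
Step 3: mu = 418.66 cm^2/(V*s)

418.66


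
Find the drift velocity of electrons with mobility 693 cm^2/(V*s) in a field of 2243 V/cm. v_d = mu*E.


Step 1: v_d = mu * E
Step 2: v_d = 693 * 2243 = 1554399
Step 3: v_d = 1.55e+06 cm/s

1.55e+06


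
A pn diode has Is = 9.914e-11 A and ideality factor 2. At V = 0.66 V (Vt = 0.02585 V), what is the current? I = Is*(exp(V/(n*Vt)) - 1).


Step 1: V/(n*Vt) = 0.66/(2*0.02585) = 12.7660
Step 2: exp(12.7660) = 3.5011e+05
Step 3: I = 9.914e-11 * (3.5011e+05 - 1) = 3.47e-05 A

3.47e-05


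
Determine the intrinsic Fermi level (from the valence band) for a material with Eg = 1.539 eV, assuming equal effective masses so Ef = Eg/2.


Step 1: For an intrinsic semiconductor, the Fermi level sits at midgap.
Step 2: Ef = Eg / 2 = 1.539 / 2 = 0.7695 eV

0.7695


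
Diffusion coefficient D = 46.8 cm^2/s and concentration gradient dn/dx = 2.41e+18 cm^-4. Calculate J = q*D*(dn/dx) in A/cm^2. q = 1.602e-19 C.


Step 1: J = q * D * (dn/dx)
Step 2: J = 1.602e-19 * 46.8 * 2.41e+18
Step 3: J = 1.81e+01 A/cm^2

1.81e+01


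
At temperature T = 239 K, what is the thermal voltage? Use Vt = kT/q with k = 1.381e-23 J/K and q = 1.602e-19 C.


Step 1: kT = 1.381e-23 * 239 = 3.30059e-21 J
Step 2: Vt = kT/q = 3.30059e-21 / 1.602e-19
Step 3: Vt = 0.0206 V

0.0206


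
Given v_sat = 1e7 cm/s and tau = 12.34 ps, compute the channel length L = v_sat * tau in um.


Step 1: tau in seconds = 12.34 ps * 1e-12 = 1.2340e-11 s
Step 2: L = v_sat * tau = 1e7 * 1.2340e-11 = 1.2340e-04 cm
Step 3: L in um = 1.2340e-04 * 1e4 = 1.234 um

1.234


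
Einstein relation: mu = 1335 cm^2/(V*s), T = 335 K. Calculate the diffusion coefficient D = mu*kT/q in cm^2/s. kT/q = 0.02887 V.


Step 1: D = mu * (kT/q)
Step 2: D = 1335 * 0.02887
Step 3: D = 38.54 cm^2/s

38.54


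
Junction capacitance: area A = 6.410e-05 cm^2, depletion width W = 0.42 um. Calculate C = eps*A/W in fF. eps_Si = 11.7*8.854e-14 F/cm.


Step 1: eps_Si = 11.7 * 8.854e-14 = 1.035918e-12 F/cm
Step 2: W in cm = 0.42 * 1e-4 = 4.20e-05 cm
Step 3: C = 1.035918e-12 * 6.410e-05 / 4.20e-05 = 1.581008e-12 F
Step 4: C = 1581.01 fF

1581.01


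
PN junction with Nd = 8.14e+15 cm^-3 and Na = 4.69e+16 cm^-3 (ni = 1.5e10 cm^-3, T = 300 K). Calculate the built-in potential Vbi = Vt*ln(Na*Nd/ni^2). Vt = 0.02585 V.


Step 1: Compute Na*Nd/ni^2 = 4.69e+16 * 8.14e+15 / (1.5e10)^2 = 1.6967e+12
Step 2: ln(1.6967e+12) = 28.1597
Step 3: Vbi = 0.02585 * 28.1597 = 0.728 V

0.728


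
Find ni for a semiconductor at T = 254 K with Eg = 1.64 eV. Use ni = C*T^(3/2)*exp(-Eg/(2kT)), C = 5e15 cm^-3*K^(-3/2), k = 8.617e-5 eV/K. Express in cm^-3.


Step 1: Compute kT = 8.617e-5 * 254 = 0.02188718 eV
Step 2: Exponent = -Eg/(2kT) = -1.64/(2*0.02188718) = -37.46485
Step 3: T^(3/2) = 254^1.5 = 4048.09
Step 4: ni = 5e15 * 4048.09 * exp(-37.46485) = 1.09e+03 cm^-3

1.09e+03


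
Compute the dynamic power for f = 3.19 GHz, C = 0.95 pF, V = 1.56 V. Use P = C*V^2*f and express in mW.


Step 1: V^2 = 1.56^2 = 2.4336 V^2
Step 2: P = C*V^2*f = 0.95e-12 F * 2.4336 * 3.19e9 Hz
Step 3: P = 7.3750248e-03 W
Step 4: P = 7.375 mW

7.375


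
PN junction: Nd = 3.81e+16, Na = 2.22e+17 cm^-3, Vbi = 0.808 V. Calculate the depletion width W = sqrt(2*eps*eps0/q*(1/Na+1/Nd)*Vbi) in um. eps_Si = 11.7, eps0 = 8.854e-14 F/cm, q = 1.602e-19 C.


Step 1: 1/Na + 1/Nd = 1/2.22e+17 + 1/3.81e+16 = 3.07512e-17
Step 2: 2*eps*eps0/q = 2*11.7*8.854e-14/1.602e-19 = 1.293281e+07
Step 3: W^2 = 1.293281e+07 * 3.07512e-17 * 0.808 = 3.21341e-10
Step 4: W = sqrt(3.21341e-10) = 1.793e-05 cm = 0.1793 um

0.1793


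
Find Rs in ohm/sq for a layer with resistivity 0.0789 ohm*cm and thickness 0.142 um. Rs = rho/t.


Step 1: Convert thickness to cm: t = 0.142 um = 1.4200e-05 cm
Step 2: Rs = rho / t = 0.0789 / 1.4200e-05
Step 3: Rs = 5556.3 ohm/sq

5556.3


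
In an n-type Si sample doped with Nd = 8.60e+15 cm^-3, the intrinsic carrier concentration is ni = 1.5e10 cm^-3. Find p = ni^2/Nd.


Step 1: Since Nd >> ni, n ≈ Nd = 8.60e+15 cm^-3
Step 2: p = ni^2 / n = (1.5e10)^2 / 8.60e+15
Step 3: p = 2.25e20 / 8.60e+15 = 2.62e+04 cm^-3

2.62e+04


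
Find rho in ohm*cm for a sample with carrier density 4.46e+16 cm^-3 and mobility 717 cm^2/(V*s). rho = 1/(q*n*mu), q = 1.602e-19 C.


Step 1: sigma = q * n * mu = 1.602e-19 * 4.46e+16 * 717 = 5.12291e+00 S/cm
Step 2: rho = 1 / sigma = 1 / 5.12291e+00 = 0.1952 ohm*cm

0.1952


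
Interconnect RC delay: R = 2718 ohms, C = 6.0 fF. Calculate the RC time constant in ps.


Step 1: tau = R * C
Step 2: tau = 2718 * 6.0 fF = 2718 * 6.0e-15 F
Step 3: tau = 1.6308e-11 s = 16.308 ps

16.308


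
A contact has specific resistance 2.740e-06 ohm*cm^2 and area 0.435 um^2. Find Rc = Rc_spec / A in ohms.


Step 1: Convert area to cm^2: 0.435 um^2 = 4.3500e-09 cm^2
Step 2: Rc = Rc_spec / A = 2.740e-06 / 4.3500e-09
Step 3: Rc = 6.30e+02 ohms

6.30e+02


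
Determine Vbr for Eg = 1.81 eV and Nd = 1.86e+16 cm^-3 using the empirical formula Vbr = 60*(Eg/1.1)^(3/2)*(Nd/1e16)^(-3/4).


Step 1: Eg/1.1 = 1.81/1.1 = 1.645455
Step 2: (Eg/1.1)^1.5 = 1.645455^1.5 = 2.110712
Step 3: (Nd/1e16)^(-0.75) = (1.86)^(-0.75) = 0.627864
Step 4: Vbr = 60 * 2.110712 * 0.627864 = 79.5 V

79.5


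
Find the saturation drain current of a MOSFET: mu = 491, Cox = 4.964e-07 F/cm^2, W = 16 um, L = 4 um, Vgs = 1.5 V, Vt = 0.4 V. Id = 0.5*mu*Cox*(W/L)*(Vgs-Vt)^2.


Step 1: Overdrive voltage Vov = Vgs - Vt = 1.5 - 0.4 = 1.1 V
Step 2: W/L = 16/4 = 4
Step 3: Id = 0.5 * 491 * 4.964e-07 * 4 * 1.1^2
Step 4: Id = 5.90e-04 A

5.90e-04


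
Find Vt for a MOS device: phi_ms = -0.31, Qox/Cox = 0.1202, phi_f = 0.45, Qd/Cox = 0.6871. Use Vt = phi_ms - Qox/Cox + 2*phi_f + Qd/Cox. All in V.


Step 1: Vt = phi_ms - Qox/Cox + 2*phi_f + Qd/Cox
Step 2: Vt = -0.31 - 0.1202 + 2*0.45 + 0.6871
Step 3: Vt = -0.31 - 0.1202 + 0.9 + 0.6871
Step 4: Vt = 1.1569 V

1.1569


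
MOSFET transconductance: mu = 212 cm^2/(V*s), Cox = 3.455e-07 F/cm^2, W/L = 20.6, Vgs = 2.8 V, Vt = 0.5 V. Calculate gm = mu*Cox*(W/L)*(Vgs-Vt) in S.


Step 1: Vov = Vgs - Vt = 2.8 - 0.5 = 2.3 V
Step 2: gm = mu * Cox * (W/L) * Vov
Step 3: gm = 212 * 3.455e-07 * 20.6 * 2.3 = 3.47e-03 S

3.47e-03


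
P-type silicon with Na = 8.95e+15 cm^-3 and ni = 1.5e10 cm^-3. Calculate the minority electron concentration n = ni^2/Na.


Step 1: Majority hole concentration p ≈ Na = 8.95e+15 cm^-3
Step 2: n = ni^2 / Na = (1.5e10)^2 / 8.95e+15
Step 3: n = 2.51e+04 cm^-3

2.51e+04


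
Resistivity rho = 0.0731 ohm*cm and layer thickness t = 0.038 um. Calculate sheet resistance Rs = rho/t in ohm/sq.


Step 1: Convert thickness to cm: t = 0.038 um = 3.8000e-06 cm
Step 2: Rs = rho / t = 0.0731 / 3.8000e-06
Step 3: Rs = 19236.8 ohm/sq

19236.8


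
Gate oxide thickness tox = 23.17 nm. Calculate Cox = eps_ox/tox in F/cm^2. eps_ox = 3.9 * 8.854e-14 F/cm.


Step 1: eps_ox = 3.9 * 8.854e-14 = 3.45306e-13 F/cm
Step 2: tox in cm = 23.17 nm * 1e-7 = 2.3170e-06 cm
Step 3: Cox = 3.45306e-13 / 2.3170e-06 = 1.49e-07 F/cm^2

1.49e-07


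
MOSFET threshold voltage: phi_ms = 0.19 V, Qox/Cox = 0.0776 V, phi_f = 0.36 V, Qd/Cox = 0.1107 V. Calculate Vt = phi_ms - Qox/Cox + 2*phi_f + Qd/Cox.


Step 1: Vt = phi_ms - Qox/Cox + 2*phi_f + Qd/Cox
Step 2: Vt = 0.19 - 0.0776 + 2*0.36 + 0.1107
Step 3: Vt = 0.19 - 0.0776 + 0.72 + 0.1107
Step 4: Vt = 0.9431 V

0.9431


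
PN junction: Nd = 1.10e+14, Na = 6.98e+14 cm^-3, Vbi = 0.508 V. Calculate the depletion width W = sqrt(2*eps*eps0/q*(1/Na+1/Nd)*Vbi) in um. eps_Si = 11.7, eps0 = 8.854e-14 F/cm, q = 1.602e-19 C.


Step 1: 1/Na + 1/Nd = 1/6.98e+14 + 1/1.10e+14 = 1.05236e-14
Step 2: 2*eps*eps0/q = 2*11.7*8.854e-14/1.602e-19 = 1.293281e+07
Step 3: W^2 = 1.293281e+07 * 1.05236e-14 * 0.508 = 6.91387e-08
Step 4: W = sqrt(6.91387e-08) = 2.629e-04 cm = 2.629 um

2.629


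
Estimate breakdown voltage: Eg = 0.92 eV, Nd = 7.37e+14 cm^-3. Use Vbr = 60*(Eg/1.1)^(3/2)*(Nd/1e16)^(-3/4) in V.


Step 1: Eg/1.1 = 0.92/1.1 = 0.836364
Step 2: (Eg/1.1)^1.5 = 0.836364^1.5 = 0.764879
Step 3: (Nd/1e16)^(-0.75) = (0.0737)^(-0.75) = 7.069674
Step 4: Vbr = 60 * 0.764879 * 7.069674 = 324.4 V

324.4


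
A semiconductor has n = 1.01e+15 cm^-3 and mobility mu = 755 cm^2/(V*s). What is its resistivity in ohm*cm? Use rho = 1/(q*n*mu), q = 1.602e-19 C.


Step 1: sigma = q * n * mu = 1.602e-19 * 1.01e+15 * 755 = 1.22161e-01 S/cm
Step 2: rho = 1 / sigma = 1 / 1.22161e-01 = 8.186 ohm*cm

8.186


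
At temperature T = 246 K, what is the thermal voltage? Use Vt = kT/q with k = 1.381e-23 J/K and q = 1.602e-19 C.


Step 1: kT = 1.381e-23 * 246 = 3.39726e-21 J
Step 2: Vt = kT/q = 3.39726e-21 / 1.602e-19
Step 3: Vt = 0.02121 V

0.02121


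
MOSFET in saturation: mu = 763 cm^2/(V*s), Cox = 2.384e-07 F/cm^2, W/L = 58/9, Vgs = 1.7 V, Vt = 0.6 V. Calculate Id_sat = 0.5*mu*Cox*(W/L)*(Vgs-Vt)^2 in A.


Step 1: Overdrive voltage Vov = Vgs - Vt = 1.7 - 0.6 = 1.1 V
Step 2: W/L = 58/9 = 6.44444
Step 3: Id = 0.5 * 763 * 2.384e-07 * 6.44444 * 1.1^2
Step 4: Id = 7.09e-04 A

7.09e-04


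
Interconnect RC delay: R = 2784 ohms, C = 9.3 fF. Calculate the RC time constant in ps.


Step 1: tau = R * C
Step 2: tau = 2784 * 9.3 fF = 2784 * 9.3e-15 F
Step 3: tau = 2.58912e-11 s = 25.8912 ps

25.8912


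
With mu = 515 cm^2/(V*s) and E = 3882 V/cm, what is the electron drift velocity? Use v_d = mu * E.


Step 1: v_d = mu * E
Step 2: v_d = 515 * 3882 = 1999230
Step 3: v_d = 2.00e+06 cm/s

2.00e+06


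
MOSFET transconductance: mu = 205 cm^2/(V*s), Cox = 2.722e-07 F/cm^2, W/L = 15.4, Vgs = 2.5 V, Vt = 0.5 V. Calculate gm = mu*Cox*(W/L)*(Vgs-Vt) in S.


Step 1: Vov = Vgs - Vt = 2.5 - 0.5 = 2.0 V
Step 2: gm = mu * Cox * (W/L) * Vov
Step 3: gm = 205 * 2.722e-07 * 15.4 * 2.0 = 1.72e-03 S

1.72e-03


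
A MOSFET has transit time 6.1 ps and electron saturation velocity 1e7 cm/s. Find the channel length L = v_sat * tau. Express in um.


Step 1: tau in seconds = 6.1 ps * 1e-12 = 6.1000e-12 s
Step 2: L = v_sat * tau = 1e7 * 6.1000e-12 = 6.1000e-05 cm
Step 3: L in um = 6.1000e-05 * 1e4 = 0.61 um

0.61


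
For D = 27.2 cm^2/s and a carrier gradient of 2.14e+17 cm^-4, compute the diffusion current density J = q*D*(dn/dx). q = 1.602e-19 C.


Step 1: J = q * D * (dn/dx)
Step 2: J = 1.602e-19 * 27.2 * 2.14e+17
Step 3: J = 9.32e-01 A/cm^2

9.32e-01


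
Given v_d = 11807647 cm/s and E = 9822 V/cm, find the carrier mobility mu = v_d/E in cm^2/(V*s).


Step 1: mu = v_d / E
Step 2: mu = 11807647 / 9822
Step 3: mu = 1202.16 cm^2/(V*s)

1202.16


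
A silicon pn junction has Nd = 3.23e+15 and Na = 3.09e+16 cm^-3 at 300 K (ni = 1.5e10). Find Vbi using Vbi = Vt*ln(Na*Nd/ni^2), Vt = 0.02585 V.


Step 1: Compute Na*Nd/ni^2 = 3.09e+16 * 3.23e+15 / (1.5e10)^2 = 4.4359e+11
Step 2: ln(4.4359e+11) = 26.8182
Step 3: Vbi = 0.02585 * 26.8182 = 0.693 V

0.693


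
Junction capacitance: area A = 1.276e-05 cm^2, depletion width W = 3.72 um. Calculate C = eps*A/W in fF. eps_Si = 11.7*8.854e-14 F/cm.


Step 1: eps_Si = 11.7 * 8.854e-14 = 1.035918e-12 F/cm
Step 2: W in cm = 3.72 * 1e-4 = 3.72e-04 cm
Step 3: C = 1.035918e-12 * 1.276e-05 / 3.72e-04 = 3.553310e-14 F
Step 4: C = 35.53 fF

35.53


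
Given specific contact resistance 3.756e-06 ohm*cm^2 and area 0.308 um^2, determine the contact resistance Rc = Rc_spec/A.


Step 1: Convert area to cm^2: 0.308 um^2 = 3.0800e-09 cm^2
Step 2: Rc = Rc_spec / A = 3.756e-06 / 3.0800e-09
Step 3: Rc = 1.22e+03 ohms

1.22e+03


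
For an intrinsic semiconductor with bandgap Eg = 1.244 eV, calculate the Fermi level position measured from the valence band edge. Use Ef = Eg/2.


Step 1: For an intrinsic semiconductor, the Fermi level sits at midgap.
Step 2: Ef = Eg / 2 = 1.244 / 2 = 0.622 eV

0.622


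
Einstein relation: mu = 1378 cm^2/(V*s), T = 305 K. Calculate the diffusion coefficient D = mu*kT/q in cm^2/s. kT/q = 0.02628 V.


Step 1: D = mu * (kT/q)
Step 2: D = 1378 * 0.02628
Step 3: D = 36.21 cm^2/s

36.21


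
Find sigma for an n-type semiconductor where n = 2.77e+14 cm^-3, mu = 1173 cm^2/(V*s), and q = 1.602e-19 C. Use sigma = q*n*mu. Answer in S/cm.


Step 1: sigma = q * n * mu
Step 2: sigma = 1.602e-19 * 2.77e+14 * 1173
Step 3: sigma = 5.205e-02 S/cm

5.205e-02


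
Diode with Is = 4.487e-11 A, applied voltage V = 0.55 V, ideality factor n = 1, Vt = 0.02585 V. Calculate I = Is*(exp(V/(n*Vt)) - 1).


Step 1: V/(n*Vt) = 0.55/(1*0.02585) = 21.2766
Step 2: exp(21.2766) = 1.7390e+09
Step 3: I = 4.487e-11 * (1.7390e+09 - 1) = 7.80e-02 A

7.80e-02


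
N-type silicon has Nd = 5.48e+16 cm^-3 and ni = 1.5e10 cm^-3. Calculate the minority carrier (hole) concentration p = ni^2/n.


Step 1: Since Nd >> ni, n ≈ Nd = 5.48e+16 cm^-3
Step 2: p = ni^2 / n = (1.5e10)^2 / 5.48e+16
Step 3: p = 2.25e20 / 5.48e+16 = 4.11e+03 cm^-3

4.11e+03


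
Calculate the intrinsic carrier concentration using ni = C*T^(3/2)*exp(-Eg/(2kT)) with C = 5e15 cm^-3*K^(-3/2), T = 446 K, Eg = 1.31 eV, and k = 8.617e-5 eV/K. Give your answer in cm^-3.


Step 1: Compute kT = 8.617e-5 * 446 = 0.03843182 eV
Step 2: Exponent = -Eg/(2kT) = -1.31/(2*0.03843182) = -17.04317
Step 3: T^(3/2) = 446^1.5 = 9418.95
Step 4: ni = 5e15 * 9418.95 * exp(-17.04317) = 1.87e+12 cm^-3

1.87e+12


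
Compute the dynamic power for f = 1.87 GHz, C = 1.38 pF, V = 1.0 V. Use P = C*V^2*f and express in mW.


Step 1: V^2 = 1.0^2 = 1.0 V^2
Step 2: P = C*V^2*f = 1.38e-12 F * 1.0 * 1.87e9 Hz
Step 3: P = 2.5806e-03 W
Step 4: P = 2.581 mW

2.581


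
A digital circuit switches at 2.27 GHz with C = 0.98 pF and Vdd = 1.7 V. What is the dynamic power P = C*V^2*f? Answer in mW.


Step 1: V^2 = 1.7^2 = 2.89 V^2
Step 2: P = C*V^2*f = 0.98e-12 F * 2.89 * 2.27e9 Hz
Step 3: P = 6.429094e-03 W
Step 4: P = 6.429 mW

6.429


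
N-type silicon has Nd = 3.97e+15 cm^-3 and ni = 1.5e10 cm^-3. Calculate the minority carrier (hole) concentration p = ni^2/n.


Step 1: Since Nd >> ni, n ≈ Nd = 3.97e+15 cm^-3
Step 2: p = ni^2 / n = (1.5e10)^2 / 3.97e+15
Step 3: p = 2.25e20 / 3.97e+15 = 5.67e+04 cm^-3

5.67e+04


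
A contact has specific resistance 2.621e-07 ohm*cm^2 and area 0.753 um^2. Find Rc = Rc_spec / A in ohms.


Step 1: Convert area to cm^2: 0.753 um^2 = 7.5300e-09 cm^2
Step 2: Rc = Rc_spec / A = 2.621e-07 / 7.5300e-09
Step 3: Rc = 3.48e+01 ohms

3.48e+01


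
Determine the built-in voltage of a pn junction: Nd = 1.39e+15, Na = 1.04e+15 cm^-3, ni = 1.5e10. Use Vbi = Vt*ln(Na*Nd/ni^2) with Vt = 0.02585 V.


Step 1: Compute Na*Nd/ni^2 = 1.04e+15 * 1.39e+15 / (1.5e10)^2 = 6.4249e+09
Step 2: ln(6.4249e+09) = 22.5834
Step 3: Vbi = 0.02585 * 22.5834 = 0.584 V

0.584


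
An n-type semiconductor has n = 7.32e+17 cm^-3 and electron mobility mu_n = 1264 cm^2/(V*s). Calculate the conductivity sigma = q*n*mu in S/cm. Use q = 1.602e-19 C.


Step 1: sigma = q * n * mu
Step 2: sigma = 1.602e-19 * 7.32e+17 * 1264
Step 3: sigma = 1.482e+02 S/cm

1.482e+02


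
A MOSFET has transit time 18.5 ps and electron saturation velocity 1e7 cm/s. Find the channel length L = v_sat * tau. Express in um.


Step 1: tau in seconds = 18.5 ps * 1e-12 = 1.8500e-11 s
Step 2: L = v_sat * tau = 1e7 * 1.8500e-11 = 1.8500e-04 cm
Step 3: L in um = 1.8500e-04 * 1e4 = 1.85 um

1.85


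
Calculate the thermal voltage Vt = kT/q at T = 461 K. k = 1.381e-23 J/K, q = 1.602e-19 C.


Step 1: kT = 1.381e-23 * 461 = 6.36641e-21 J
Step 2: Vt = kT/q = 6.36641e-21 / 1.602e-19
Step 3: Vt = 0.03974 V

0.03974


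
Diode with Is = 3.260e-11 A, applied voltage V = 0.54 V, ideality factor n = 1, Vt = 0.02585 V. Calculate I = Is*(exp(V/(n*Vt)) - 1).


Step 1: V/(n*Vt) = 0.54/(1*0.02585) = 20.8897
Step 2: exp(20.8897) = 1.1811e+09
Step 3: I = 3.260e-11 * (1.1811e+09 - 1) = 3.85e-02 A

3.85e-02


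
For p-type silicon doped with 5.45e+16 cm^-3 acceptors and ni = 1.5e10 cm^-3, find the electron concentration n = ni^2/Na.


Step 1: Majority hole concentration p ≈ Na = 5.45e+16 cm^-3
Step 2: n = ni^2 / Na = (1.5e10)^2 / 5.45e+16
Step 3: n = 4.13e+03 cm^-3

4.13e+03


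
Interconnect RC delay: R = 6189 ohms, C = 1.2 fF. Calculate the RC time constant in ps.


Step 1: tau = R * C
Step 2: tau = 6189 * 1.2 fF = 6189 * 1.2e-15 F
Step 3: tau = 7.4268e-12 s = 7.4268 ps

7.4268


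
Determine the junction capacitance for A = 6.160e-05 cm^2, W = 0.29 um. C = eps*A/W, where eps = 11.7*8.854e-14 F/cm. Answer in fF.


Step 1: eps_Si = 11.7 * 8.854e-14 = 1.035918e-12 F/cm
Step 2: W in cm = 0.29 * 1e-4 = 2.90e-05 cm
Step 3: C = 1.035918e-12 * 6.160e-05 / 2.90e-05 = 2.200433e-12 F
Step 4: C = 2200.43 fF

2200.43


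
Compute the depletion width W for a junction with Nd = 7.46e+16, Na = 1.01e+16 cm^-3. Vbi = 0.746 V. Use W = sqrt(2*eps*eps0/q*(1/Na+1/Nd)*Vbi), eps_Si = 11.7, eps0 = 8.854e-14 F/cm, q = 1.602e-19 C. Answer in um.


Step 1: 1/Na + 1/Nd = 1/1.01e+16 + 1/7.46e+16 = 1.12415e-16
Step 2: 2*eps*eps0/q = 2*11.7*8.854e-14/1.602e-19 = 1.293281e+07
Step 3: W^2 = 1.293281e+07 * 1.12415e-16 * 0.746 = 1.08457e-09
Step 4: W = sqrt(1.08457e-09) = 3.293e-05 cm = 0.3293 um

0.3293


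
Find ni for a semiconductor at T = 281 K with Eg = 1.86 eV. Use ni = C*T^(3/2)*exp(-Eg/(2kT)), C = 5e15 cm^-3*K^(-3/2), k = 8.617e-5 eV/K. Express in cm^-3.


Step 1: Compute kT = 8.617e-5 * 281 = 0.02421377 eV
Step 2: Exponent = -Eg/(2kT) = -1.86/(2*0.02421377) = -38.40790
Step 3: T^(3/2) = 281^1.5 = 4710.42
Step 4: ni = 5e15 * 4710.42 * exp(-38.40790) = 4.92e+02 cm^-3

4.92e+02


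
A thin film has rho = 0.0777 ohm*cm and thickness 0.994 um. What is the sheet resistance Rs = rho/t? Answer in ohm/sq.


Step 1: Convert thickness to cm: t = 0.994 um = 9.9400e-05 cm
Step 2: Rs = rho / t = 0.0777 / 9.9400e-05
Step 3: Rs = 781.7 ohm/sq

781.7


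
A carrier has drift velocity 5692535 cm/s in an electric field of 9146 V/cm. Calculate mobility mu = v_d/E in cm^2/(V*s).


Step 1: mu = v_d / E
Step 2: mu = 5692535 / 9146
Step 3: mu = 622.41 cm^2/(V*s)

622.41


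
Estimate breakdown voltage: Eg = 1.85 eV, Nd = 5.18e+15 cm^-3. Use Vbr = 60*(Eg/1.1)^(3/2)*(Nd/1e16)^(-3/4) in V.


Step 1: Eg/1.1 = 1.85/1.1 = 1.681818
Step 2: (Eg/1.1)^1.5 = 1.681818^1.5 = 2.181064
Step 3: (Nd/1e16)^(-0.75) = (0.518)^(-0.75) = 1.637769
Step 4: Vbr = 60 * 2.181064 * 1.637769 = 214.3 V

214.3


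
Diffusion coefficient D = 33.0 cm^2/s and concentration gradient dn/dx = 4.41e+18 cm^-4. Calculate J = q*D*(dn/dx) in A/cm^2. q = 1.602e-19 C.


Step 1: J = q * D * (dn/dx)
Step 2: J = 1.602e-19 * 33.0 * 4.41e+18
Step 3: J = 2.33e+01 A/cm^2

2.33e+01


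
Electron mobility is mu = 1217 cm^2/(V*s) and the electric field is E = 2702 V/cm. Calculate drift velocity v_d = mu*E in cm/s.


Step 1: v_d = mu * E
Step 2: v_d = 1217 * 2702 = 3288334
Step 3: v_d = 3.29e+06 cm/s

3.29e+06


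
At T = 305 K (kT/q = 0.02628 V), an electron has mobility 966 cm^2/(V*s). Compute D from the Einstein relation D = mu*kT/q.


Step 1: D = mu * (kT/q)
Step 2: D = 966 * 0.02628
Step 3: D = 25.39 cm^2/s

25.39


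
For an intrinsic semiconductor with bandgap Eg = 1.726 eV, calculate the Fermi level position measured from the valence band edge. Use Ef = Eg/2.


Step 1: For an intrinsic semiconductor, the Fermi level sits at midgap.
Step 2: Ef = Eg / 2 = 1.726 / 2 = 0.863 eV

0.863


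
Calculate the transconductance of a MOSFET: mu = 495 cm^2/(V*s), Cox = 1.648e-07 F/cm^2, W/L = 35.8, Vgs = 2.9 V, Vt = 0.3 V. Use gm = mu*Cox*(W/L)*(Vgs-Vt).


Step 1: Vov = Vgs - Vt = 2.9 - 0.3 = 2.6 V
Step 2: gm = mu * Cox * (W/L) * Vov
Step 3: gm = 495 * 1.648e-07 * 35.8 * 2.6 = 7.59e-03 S

7.59e-03


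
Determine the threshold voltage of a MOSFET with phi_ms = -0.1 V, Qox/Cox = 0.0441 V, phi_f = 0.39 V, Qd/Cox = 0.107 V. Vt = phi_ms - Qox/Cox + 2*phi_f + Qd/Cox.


Step 1: Vt = phi_ms - Qox/Cox + 2*phi_f + Qd/Cox
Step 2: Vt = -0.1 - 0.0441 + 2*0.39 + 0.107
Step 3: Vt = -0.1 - 0.0441 + 0.78 + 0.107
Step 4: Vt = 0.7429 V

0.7429


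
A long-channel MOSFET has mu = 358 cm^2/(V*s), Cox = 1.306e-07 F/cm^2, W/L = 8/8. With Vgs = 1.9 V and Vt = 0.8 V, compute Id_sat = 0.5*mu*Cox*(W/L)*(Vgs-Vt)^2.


Step 1: Overdrive voltage Vov = Vgs - Vt = 1.9 - 0.8 = 1.1 V
Step 2: W/L = 8/8 = 1
Step 3: Id = 0.5 * 358 * 1.306e-07 * 1 * 1.1^2
Step 4: Id = 2.83e-05 A

2.83e-05


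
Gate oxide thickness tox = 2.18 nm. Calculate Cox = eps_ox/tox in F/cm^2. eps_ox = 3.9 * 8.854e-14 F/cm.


Step 1: eps_ox = 3.9 * 8.854e-14 = 3.45306e-13 F/cm
Step 2: tox in cm = 2.18 nm * 1e-7 = 2.1800e-07 cm
Step 3: Cox = 3.45306e-13 / 2.1800e-07 = 1.58e-06 F/cm^2

1.58e-06


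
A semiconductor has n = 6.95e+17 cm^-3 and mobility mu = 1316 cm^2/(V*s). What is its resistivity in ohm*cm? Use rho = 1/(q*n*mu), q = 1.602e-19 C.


Step 1: sigma = q * n * mu = 1.602e-19 * 6.95e+17 * 1316 = 1.46522e+02 S/cm
Step 2: rho = 1 / sigma = 1 / 1.46522e+02 = 0.006825 ohm*cm

0.006825


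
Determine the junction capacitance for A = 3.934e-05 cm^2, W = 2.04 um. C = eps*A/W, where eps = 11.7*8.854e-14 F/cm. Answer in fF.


Step 1: eps_Si = 11.7 * 8.854e-14 = 1.035918e-12 F/cm
Step 2: W in cm = 2.04 * 1e-4 = 2.04e-04 cm
Step 3: C = 1.035918e-12 * 3.934e-05 / 2.04e-04 = 1.997697e-13 F
Step 4: C = 199.77 fF

199.77


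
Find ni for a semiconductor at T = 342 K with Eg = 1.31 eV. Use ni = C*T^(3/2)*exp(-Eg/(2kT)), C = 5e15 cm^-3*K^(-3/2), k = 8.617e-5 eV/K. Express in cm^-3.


Step 1: Compute kT = 8.617e-5 * 342 = 0.02947014 eV
Step 2: Exponent = -Eg/(2kT) = -1.31/(2*0.02947014) = -22.22589
Step 3: T^(3/2) = 342^1.5 = 6324.69
Step 4: ni = 5e15 * 6324.69 * exp(-22.22589) = 7.04e+09 cm^-3

7.04e+09


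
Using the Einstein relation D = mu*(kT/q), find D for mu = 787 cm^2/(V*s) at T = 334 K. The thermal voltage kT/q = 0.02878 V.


Step 1: D = mu * (kT/q)
Step 2: D = 787 * 0.02878
Step 3: D = 22.65 cm^2/s

22.65


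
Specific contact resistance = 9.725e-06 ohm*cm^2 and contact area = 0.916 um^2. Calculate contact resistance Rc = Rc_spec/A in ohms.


Step 1: Convert area to cm^2: 0.916 um^2 = 9.1600e-09 cm^2
Step 2: Rc = Rc_spec / A = 9.725e-06 / 9.1600e-09
Step 3: Rc = 1.06e+03 ohms

1.06e+03


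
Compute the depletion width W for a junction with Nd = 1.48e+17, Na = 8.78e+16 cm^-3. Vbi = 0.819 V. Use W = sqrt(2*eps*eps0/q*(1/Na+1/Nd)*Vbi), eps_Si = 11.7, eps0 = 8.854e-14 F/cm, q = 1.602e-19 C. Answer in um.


Step 1: 1/Na + 1/Nd = 1/8.78e+16 + 1/1.48e+17 = 1.81463e-17
Step 2: 2*eps*eps0/q = 2*11.7*8.854e-14/1.602e-19 = 1.293281e+07
Step 3: W^2 = 1.293281e+07 * 1.81463e-17 * 0.819 = 1.92205e-10
Step 4: W = sqrt(1.92205e-10) = 1.386e-05 cm = 0.1386 um

0.1386


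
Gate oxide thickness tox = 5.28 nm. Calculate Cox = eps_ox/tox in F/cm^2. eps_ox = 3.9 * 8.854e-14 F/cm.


Step 1: eps_ox = 3.9 * 8.854e-14 = 3.45306e-13 F/cm
Step 2: tox in cm = 5.28 nm * 1e-7 = 5.2800e-07 cm
Step 3: Cox = 3.45306e-13 / 5.2800e-07 = 6.54e-07 F/cm^2

6.54e-07


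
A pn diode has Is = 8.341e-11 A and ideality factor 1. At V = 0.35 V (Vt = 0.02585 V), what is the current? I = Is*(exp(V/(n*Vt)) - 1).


Step 1: V/(n*Vt) = 0.35/(1*0.02585) = 13.5397
Step 2: exp(13.5397) = 7.5896e+05
Step 3: I = 8.341e-11 * (7.5896e+05 - 1) = 6.33e-05 A

6.33e-05


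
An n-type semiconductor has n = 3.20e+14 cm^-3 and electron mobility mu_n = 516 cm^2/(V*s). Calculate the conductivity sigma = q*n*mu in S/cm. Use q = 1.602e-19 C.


Step 1: sigma = q * n * mu
Step 2: sigma = 1.602e-19 * 3.20e+14 * 516
Step 3: sigma = 2.645e-02 S/cm

2.645e-02


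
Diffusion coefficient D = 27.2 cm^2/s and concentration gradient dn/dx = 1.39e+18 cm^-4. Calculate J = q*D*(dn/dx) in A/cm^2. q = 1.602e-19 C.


Step 1: J = q * D * (dn/dx)
Step 2: J = 1.602e-19 * 27.2 * 1.39e+18
Step 3: J = 6.06e+00 A/cm^2

6.06e+00


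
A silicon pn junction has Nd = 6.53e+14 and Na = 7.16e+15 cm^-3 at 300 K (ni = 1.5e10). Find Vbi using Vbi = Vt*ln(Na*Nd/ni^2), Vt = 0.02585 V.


Step 1: Compute Na*Nd/ni^2 = 7.16e+15 * 6.53e+14 / (1.5e10)^2 = 2.0780e+10
Step 2: ln(2.0780e+10) = 23.7573
Step 3: Vbi = 0.02585 * 23.7573 = 0.614 V

0.614


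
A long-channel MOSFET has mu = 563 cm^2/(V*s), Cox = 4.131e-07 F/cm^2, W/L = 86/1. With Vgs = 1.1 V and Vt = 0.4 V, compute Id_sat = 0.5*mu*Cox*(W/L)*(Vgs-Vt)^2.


Step 1: Overdrive voltage Vov = Vgs - Vt = 1.1 - 0.4 = 0.7 V
Step 2: W/L = 86/1 = 86
Step 3: Id = 0.5 * 563 * 4.131e-07 * 86 * 0.7^2
Step 4: Id = 4.90e-03 A

4.90e-03


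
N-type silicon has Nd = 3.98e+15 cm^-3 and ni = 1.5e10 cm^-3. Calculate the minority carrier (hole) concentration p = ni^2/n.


Step 1: Since Nd >> ni, n ≈ Nd = 3.98e+15 cm^-3
Step 2: p = ni^2 / n = (1.5e10)^2 / 3.98e+15
Step 3: p = 2.25e20 / 3.98e+15 = 5.65e+04 cm^-3

5.65e+04


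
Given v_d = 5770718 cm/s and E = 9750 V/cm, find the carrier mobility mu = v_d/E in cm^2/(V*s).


Step 1: mu = v_d / E
Step 2: mu = 5770718 / 9750
Step 3: mu = 591.87 cm^2/(V*s)

591.87


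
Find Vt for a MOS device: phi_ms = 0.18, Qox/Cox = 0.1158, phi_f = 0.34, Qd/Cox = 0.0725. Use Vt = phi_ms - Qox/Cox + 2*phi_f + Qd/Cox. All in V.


Step 1: Vt = phi_ms - Qox/Cox + 2*phi_f + Qd/Cox
Step 2: Vt = 0.18 - 0.1158 + 2*0.34 + 0.0725
Step 3: Vt = 0.18 - 0.1158 + 0.68 + 0.0725
Step 4: Vt = 0.8167 V

0.8167


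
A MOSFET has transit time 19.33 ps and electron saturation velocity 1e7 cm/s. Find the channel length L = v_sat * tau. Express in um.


Step 1: tau in seconds = 19.33 ps * 1e-12 = 1.9330e-11 s
Step 2: L = v_sat * tau = 1e7 * 1.9330e-11 = 1.9330e-04 cm
Step 3: L in um = 1.9330e-04 * 1e4 = 1.933 um

1.933


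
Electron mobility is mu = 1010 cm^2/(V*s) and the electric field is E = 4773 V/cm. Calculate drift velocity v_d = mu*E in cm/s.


Step 1: v_d = mu * E
Step 2: v_d = 1010 * 4773 = 4820730
Step 3: v_d = 4.82e+06 cm/s

4.82e+06


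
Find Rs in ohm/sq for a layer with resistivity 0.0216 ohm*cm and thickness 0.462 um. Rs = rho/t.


Step 1: Convert thickness to cm: t = 0.462 um = 4.6200e-05 cm
Step 2: Rs = rho / t = 0.0216 / 4.6200e-05
Step 3: Rs = 467.5 ohm/sq

467.5


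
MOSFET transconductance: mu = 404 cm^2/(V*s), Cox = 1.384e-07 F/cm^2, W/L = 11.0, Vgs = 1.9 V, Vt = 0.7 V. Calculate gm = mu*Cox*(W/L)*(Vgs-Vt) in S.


Step 1: Vov = Vgs - Vt = 1.9 - 0.7 = 1.2 V
Step 2: gm = mu * Cox * (W/L) * Vov
Step 3: gm = 404 * 1.384e-07 * 11.0 * 1.2 = 7.38e-04 S

7.38e-04


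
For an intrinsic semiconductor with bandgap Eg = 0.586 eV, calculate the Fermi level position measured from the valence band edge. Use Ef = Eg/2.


Step 1: For an intrinsic semiconductor, the Fermi level sits at midgap.
Step 2: Ef = Eg / 2 = 0.586 / 2 = 0.293 eV

0.293


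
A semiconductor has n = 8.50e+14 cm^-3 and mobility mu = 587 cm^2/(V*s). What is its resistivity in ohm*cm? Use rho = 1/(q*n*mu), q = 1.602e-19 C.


Step 1: sigma = q * n * mu = 1.602e-19 * 8.50e+14 * 587 = 7.99318e-02 S/cm
Step 2: rho = 1 / sigma = 1 / 7.99318e-02 = 12.51 ohm*cm

12.51


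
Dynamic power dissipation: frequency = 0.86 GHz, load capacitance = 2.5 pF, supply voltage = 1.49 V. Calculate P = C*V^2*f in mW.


Step 1: V^2 = 1.49^2 = 2.2201 V^2
Step 2: P = C*V^2*f = 2.5e-12 F * 2.2201 * 0.86e9 Hz
Step 3: P = 4.773215e-03 W
Step 4: P = 4.773 mW

4.773


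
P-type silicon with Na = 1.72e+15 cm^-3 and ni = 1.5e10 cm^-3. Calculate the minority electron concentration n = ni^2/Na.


Step 1: Majority hole concentration p ≈ Na = 1.72e+15 cm^-3
Step 2: n = ni^2 / Na = (1.5e10)^2 / 1.72e+15
Step 3: n = 1.31e+05 cm^-3

1.31e+05


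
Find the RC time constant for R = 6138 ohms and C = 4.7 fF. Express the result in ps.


Step 1: tau = R * C
Step 2: tau = 6138 * 4.7 fF = 6138 * 4.7e-15 F
Step 3: tau = 2.88486e-11 s = 28.8486 ps

28.8486


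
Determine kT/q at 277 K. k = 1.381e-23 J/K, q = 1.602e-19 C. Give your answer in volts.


Step 1: kT = 1.381e-23 * 277 = 3.82537e-21 J
Step 2: Vt = kT/q = 3.82537e-21 / 1.602e-19
Step 3: Vt = 0.02388 V

0.02388
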